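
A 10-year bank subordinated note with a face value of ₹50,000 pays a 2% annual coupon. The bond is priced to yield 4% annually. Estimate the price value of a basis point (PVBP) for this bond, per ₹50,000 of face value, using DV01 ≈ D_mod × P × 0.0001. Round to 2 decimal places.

Periodic yield y = 0.04.
  t   CF        PV=CF/(1+0.04)^t    t·PV
  1     1,000.00       961.5385       961.5385
  2     1,000.00       924.5562     1,849.1124
  3     1,000.00       888.9964     2,666.9891
  4     1,000.00       854.8042     3,419.2168
  5     1,000.00       821.9271     4,109.6355
  6     1,000.00       790.3145     4,741.8872
  7     1,000.00       759.9178     5,319.4247
  8     1,000.00       730.6902     5,845.5216
  9     1,000.00       702.5867     6,323.2806
  10   51,000.00    34,453.7726   344,537.7261
  Σ                 41,889.1042   379,774.3325
P = 41,889.1042; D_Mac = 9.06618 yrs; D_mod = 8.71748 yrs.
DV01 ≈ 8.71748 × 41,889.1042 × 0.0001 = 36.516763.

₹36.52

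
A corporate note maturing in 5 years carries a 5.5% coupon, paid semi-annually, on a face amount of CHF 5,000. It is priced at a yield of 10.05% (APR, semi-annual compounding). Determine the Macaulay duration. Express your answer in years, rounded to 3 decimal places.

4.369 years

Periodic yield y = 0.05025. Discount each cash flow and weight by its period:
  t   CF        PV=CF/(1+0.05025)^t    t·PV
  1       137.50       130.9212       130.9212
  2       137.50       124.6572       249.3144
  3       137.50       118.6929       356.0786
  4       137.50       113.0139       452.0557
  5       137.50       107.6067       538.0334
  6       137.50       102.4582       614.7490
  7       137.50        97.5560       682.8918
  8       137.50        92.8883       743.1067
  9       137.50        88.4440       795.9962
  10    5,137.50     3,146.4797    31,464.7969
  Σ                  4,122.7180    36,027.9438
Price P = Σ PV = 4,122.7180.
Macaulay duration = Σ(t·PV) / P = 36,027.9438 / 4,122.7180 = 8.73888 half-year periods.
In years: 8.73888 / 2 = 4.36944 years.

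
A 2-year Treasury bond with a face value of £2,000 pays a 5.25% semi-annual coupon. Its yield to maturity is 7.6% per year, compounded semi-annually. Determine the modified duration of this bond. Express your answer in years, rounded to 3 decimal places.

1.852 years

Periodic yield y = 0.038. First find Macaulay duration:
  t   CF        PV=CF/(1+0.038)^t    t·PV
  1        52.50        50.5780        50.5780
  2        52.50        48.7264        97.4529
  3        52.50        46.9426       140.8278
  4     2,052.50     1,768.0468     7,072.1871
  Σ                  1,914.2939     7,361.0459
P = 1,914.2939; Macaulay duration = 7,361.0459 / 1,914.2939 = 3.84531 half-year periods = 1.92265 years.
Modified duration = D_Mac / (1 + y) = 1.92265 / 1.038 = 1.85227 years.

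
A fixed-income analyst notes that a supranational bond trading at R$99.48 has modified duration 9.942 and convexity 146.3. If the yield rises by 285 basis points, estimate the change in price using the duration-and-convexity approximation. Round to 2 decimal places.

-R$22.28

Duration effect: -D_mod·Δy = -9.942 × (+0.0285) = -0.283347
Convexity effect: ½·C·(Δy)² = 0.5 × 146.3 × (0.0285)² = +0.0594160875
ΔP/P ≈ -0.283347 + 0.0594160875 = -0.2239309125
ΔP ≈ 99.48 × (-0.2239309125) = -22.2766471755.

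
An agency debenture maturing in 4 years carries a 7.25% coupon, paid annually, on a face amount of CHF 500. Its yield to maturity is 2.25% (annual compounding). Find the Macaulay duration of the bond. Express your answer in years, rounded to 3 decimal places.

3.647 years

Periodic yield y = 0.0225. Discount each cash flow and weight by its year:
  t   CF        PV=CF/(1+0.0225)^t    t·PV
  1        36.25        35.4523        35.4523
  2        36.25        34.6722        69.3444
  3        36.25        33.9092       101.7277
  4       536.25       490.5847     1,962.3390
  Σ                    594.6185     2,168.8634
Price P = Σ PV = 594.6185.
Macaulay duration = Σ(t·PV) / P = 2,168.8634 / 594.6185 = 3.64749 years.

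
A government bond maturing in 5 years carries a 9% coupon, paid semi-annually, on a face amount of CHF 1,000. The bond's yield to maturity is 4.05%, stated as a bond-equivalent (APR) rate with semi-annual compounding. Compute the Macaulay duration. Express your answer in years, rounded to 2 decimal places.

Periodic yield y = 0.02025. Discount each cash flow and weight by its period:
  t   CF        PV=CF/(1+0.02025)^t    t·PV
  1        45.00        44.1068        44.1068
  2        45.00        43.2314        86.4628
  3        45.00        42.3733       127.1200
  4        45.00        41.5323       166.1292
  5        45.00        40.7080       203.5399
  6        45.00        39.9000       239.4000
  7        45.00        39.1081       273.7564
  8        45.00        38.3318       306.6547
  9        45.00        37.5710       338.1393
  10    1,045.00       855.1657     8,551.6567
  Σ                  1,222.0285    10,336.9659
Price P = Σ PV = 1,222.0285.
Macaulay duration = Σ(t·PV) / P = 10,336.9659 / 1,222.0285 = 8.45886 half-year periods.
In years: 8.45886 / 2 = 4.22943 years.

4.23 years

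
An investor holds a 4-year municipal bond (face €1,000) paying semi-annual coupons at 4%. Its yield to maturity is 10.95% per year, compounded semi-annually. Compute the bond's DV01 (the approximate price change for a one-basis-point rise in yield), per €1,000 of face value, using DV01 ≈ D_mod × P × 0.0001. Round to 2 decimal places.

Periodic yield y = 0.05475.
  t   CF        PV=CF/(1+0.05475)^t    t·PV
  1        20.00        18.9618        18.9618
  2        20.00        17.9776        35.9551
  3        20.00        17.0444        51.1332
  4        20.00        16.1596        64.6386
  5        20.00        15.3208        76.6042
  6        20.00        14.5256        87.1533
  7        20.00        13.7716        96.4009
  8     1,020.00       665.8922     5,327.1373
  Σ                    779.6535     5,757.9844
P = 779.6535; D_Mac = 7.38531 half-year periods = 3.69266 yrs; D_mod = 3.50098 yrs.
DV01 ≈ 3.50098 × 779.6535 × 0.0001 = 0.272955.

€0.27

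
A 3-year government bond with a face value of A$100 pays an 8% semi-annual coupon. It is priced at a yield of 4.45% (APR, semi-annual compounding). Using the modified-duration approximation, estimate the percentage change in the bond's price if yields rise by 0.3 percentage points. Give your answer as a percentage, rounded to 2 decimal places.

-0.80%

Periodic yield y = 0.02225. Modified duration first:
  t   CF        PV=CF/(1+0.02225)^t    t·PV
  1         4.00         3.9129         3.9129
  2         4.00         3.8278         7.6555
  3         4.00         3.7445        11.2334
  4         4.00         3.6630        14.6518
  5         4.00         3.5832        17.9161
  6       104.00        91.1361       546.8168
  Σ                    109.8675       602.1866
P = 109.8675; D_Mac = 5.48103 half-year periods = 2.74051 yrs; D_mod = 2.74051/(1+0.02225) = 2.68086 yrs.
ΔP/P ≈ -D_mod · Δy = -2.68086 × (+0.003) = -0.008043 = -0.8043%.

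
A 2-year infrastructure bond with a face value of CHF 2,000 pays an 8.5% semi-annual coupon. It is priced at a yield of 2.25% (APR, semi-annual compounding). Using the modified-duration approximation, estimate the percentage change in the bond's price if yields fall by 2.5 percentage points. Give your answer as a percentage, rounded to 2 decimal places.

+4.67%

Periodic yield y = 0.01125. Modified duration first:
  t   CF        PV=CF/(1+0.01125)^t    t·PV
  1        85.00        84.0544        84.0544
  2        85.00        83.1193       166.2386
  3        85.00        82.1946       246.5838
  4     2,085.00     1,993.7556     7,975.0224
  Σ                  2,243.1239     8,471.8992
P = 2,243.1239; D_Mac = 3.77683 half-year periods = 1.88842 yrs; D_mod = 1.88842/(1+0.01125) = 1.86741 yrs.
ΔP/P ≈ -D_mod · Δy = -1.86741 × (-0.025) = +0.046685 = +4.6685%.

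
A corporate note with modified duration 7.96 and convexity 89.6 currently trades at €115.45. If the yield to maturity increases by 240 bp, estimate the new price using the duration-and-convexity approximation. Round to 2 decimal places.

Duration effect: -D_mod·Δy = -7.96 × (+0.024) = -0.191040
Convexity effect: ½·C·(Δy)² = 0.5 × 89.6 × (0.024)² = +0.0258048
ΔP/P ≈ -0.191040 + 0.0258048 = -0.1652352
New price ≈ 115.45 × (1 - 0.1652352) = 96.37359616.

€96.37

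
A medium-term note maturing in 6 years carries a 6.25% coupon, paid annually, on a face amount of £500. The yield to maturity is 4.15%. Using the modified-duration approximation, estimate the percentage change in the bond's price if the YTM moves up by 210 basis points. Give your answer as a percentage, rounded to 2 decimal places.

Periodic yield y = 0.0415. Modified duration first:
  t   CF        PV=CF/(1+0.0415)^t    t·PV
  1        31.25        30.0048        30.0048
  2        31.25        28.8092        57.6184
  3        31.25        27.6613        82.9838
  4        31.25        26.5591       106.2363
  5        31.25        25.5008       127.5040
  6       531.25       416.2395     2,497.4370
  Σ                    554.7747     2,901.7843
P = 554.7747; D_Mac = 5.23056 yrs; D_mod = 5.23056/(1+0.0415) = 5.02214 yrs.
ΔP/P ≈ -D_mod · Δy = -5.02214 × (+0.021) = -0.105465 = -10.5465%.

-10.55%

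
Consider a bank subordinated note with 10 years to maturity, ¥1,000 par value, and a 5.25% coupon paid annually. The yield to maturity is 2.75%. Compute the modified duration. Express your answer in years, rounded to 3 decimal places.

8.018 years

Periodic yield y = 0.0275. First find Macaulay duration:
  t   CF        PV=CF/(1+0.0275)^t    t·PV
  1        52.50        51.0949        51.0949
  2        52.50        49.7274        99.4548
  3        52.50        48.3965       145.1895
  4        52.50        47.1012       188.4048
  5        52.50        45.8406       229.2029
  6        52.50        44.6137       267.6822
  7        52.50        43.4197       303.9377
  8        52.50        42.2576       338.0607
  9        52.50        41.1266       370.1394
  10    1,052.50       802.4238     8,024.2380
  Σ                  1,216.0019    10,017.4048
P = 1,216.0019; Macaulay duration = 10,017.4048 / 1,216.0019 = 8.23798 years.
Modified duration = D_Mac / (1 + y) = 8.23798 / 1.0275 = 8.01750 years.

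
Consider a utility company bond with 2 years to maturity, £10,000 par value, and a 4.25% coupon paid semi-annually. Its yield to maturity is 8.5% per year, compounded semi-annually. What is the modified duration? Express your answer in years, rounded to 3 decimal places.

Periodic yield y = 0.0425. First find Macaulay duration:
  t   CF        PV=CF/(1+0.0425)^t    t·PV
  1       212.50       203.8369       203.8369
  2       212.50       195.5270       391.0541
  3       212.50       187.5559       562.6677
  4    10,212.50     8,646.2505    34,585.0021
  Σ                  9,233.1704    35,742.5608
P = 9,233.1704; Macaulay duration = 35,742.5608 / 9,233.1704 = 3.87110 half-year periods = 1.93555 years.
Modified duration = D_Mac / (1 + y) = 1.93555 / 1.0425 = 1.85664 years.

1.857 years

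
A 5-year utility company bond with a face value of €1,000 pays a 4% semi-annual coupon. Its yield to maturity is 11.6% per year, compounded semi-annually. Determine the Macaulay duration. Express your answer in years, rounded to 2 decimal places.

4.49 years

Periodic yield y = 0.058. Discount each cash flow and weight by its period:
  t   CF        PV=CF/(1+0.058)^t    t·PV
  1        20.00        18.9036        18.9036
  2        20.00        17.8673        35.7346
  3        20.00        16.8878        50.6634
  4        20.00        15.9620        63.8480
  5        20.00        15.0870        75.4348
  6        20.00        14.2599        85.5593
  7        20.00        13.4782        94.3471
  8        20.00        12.7393       101.9142
  9        20.00        12.0409       108.3681
  10    1,020.00       580.4215     5,804.2150
  Σ                    717.6473     6,438.9881
Price P = Σ PV = 717.6473.
Macaulay duration = Σ(t·PV) / P = 6,438.9881 / 717.6473 = 8.97236 half-year periods.
In years: 8.97236 / 2 = 4.48618 years.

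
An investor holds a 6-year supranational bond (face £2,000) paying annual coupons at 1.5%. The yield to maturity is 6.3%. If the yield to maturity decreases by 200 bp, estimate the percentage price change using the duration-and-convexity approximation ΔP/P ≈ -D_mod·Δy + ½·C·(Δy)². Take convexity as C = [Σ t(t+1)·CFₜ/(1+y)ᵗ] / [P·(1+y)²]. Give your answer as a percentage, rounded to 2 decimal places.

+11.51%

With y = 0.063:
  t   CF        PV=CF/(1+0.063)^t    t·PV        t(t+1)·PV
  1        30.00        28.2220        28.2220          56.4440
  2        30.00        26.5494        53.0988         159.2964
  3        30.00        24.9759        74.9278         299.7110
  4        30.00        23.4957        93.9828         469.9138
  5        30.00        22.1032       110.5159         663.0957
  6     2,030.00     1,407.0076     8,442.0457      59,094.3202
  Σ                  1,532.3538     8,802.7930      60,742.7811
P = 1,532.3538; D_Mac = 5.74462 yrs; D_mod = 5.40416 yrs; C = 35.08077.
Duration effect: -5.40416 × (-0.02) = +0.108083
Convexity effect: 0.5 × 35.08077 × (-0.02)² = +0.0070162
ΔP/P ≈ +0.108083 + 0.0070162 = +0.115099 = +11.5099%.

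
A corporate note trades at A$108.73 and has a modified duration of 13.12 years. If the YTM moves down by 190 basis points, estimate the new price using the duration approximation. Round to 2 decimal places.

A$135.83

Duration approximation: ΔP/P ≈ -D_mod · Δy = -13.12 × (-0.019) = +0.249280.
New price ≈ 108.73 × (1 + 0.249280) = 135.8342144.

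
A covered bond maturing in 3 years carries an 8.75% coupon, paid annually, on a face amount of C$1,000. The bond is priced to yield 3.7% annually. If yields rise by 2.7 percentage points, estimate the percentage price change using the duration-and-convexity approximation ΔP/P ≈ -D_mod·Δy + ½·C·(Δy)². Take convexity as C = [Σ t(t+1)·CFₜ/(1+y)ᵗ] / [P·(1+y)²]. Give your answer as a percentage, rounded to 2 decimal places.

-6.87%

With y = 0.037:
  t   CF        PV=CF/(1+0.037)^t    t·PV        t(t+1)·PV
  1        87.50        84.3780        84.3780         168.7560
  2        87.50        81.3674       162.7348         488.2045
  3     1,087.50       975.1984     2,925.5953      11,702.3812
  Σ                  1,140.9439     3,172.7082      12,359.3418
P = 1,140.9439; D_Mac = 2.78077 yrs; D_mod = 2.68156 yrs; C = 10.07334.
Duration effect: -2.68156 × (+0.027) = -0.072402
Convexity effect: 0.5 × 10.07334 × (0.027)² = +0.0036717
ΔP/P ≈ -0.072402 + 0.0036717 = -0.068730 = -6.8730%.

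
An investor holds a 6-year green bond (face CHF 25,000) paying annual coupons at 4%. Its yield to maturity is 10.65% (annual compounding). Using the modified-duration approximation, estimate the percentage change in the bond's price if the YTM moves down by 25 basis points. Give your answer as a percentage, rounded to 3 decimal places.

+1.205%

Periodic yield y = 0.1065. Modified duration first:
  t   CF        PV=CF/(1+0.1065)^t    t·PV
  1     1,000.00       903.7506       903.7506
  2     1,000.00       816.7651     1,633.5302
  3     1,000.00       738.1519     2,214.4557
  4     1,000.00       667.1052     2,668.4208
  5     1,000.00       602.8967     3,014.4835
  6    26,000.00    14,166.5741    84,999.4448
  Σ                 17,895.2436    95,434.0855
P = 17,895.2436; D_Mac = 5.33293 yrs; D_mod = 5.33293/(1+0.1065) = 4.81964 yrs.
ΔP/P ≈ -D_mod · Δy = -4.81964 × (-0.0025) = +0.012049 = +1.2049%.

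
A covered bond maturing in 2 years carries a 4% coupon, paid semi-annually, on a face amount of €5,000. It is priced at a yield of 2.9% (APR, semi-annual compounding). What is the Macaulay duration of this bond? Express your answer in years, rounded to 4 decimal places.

1.9426 years

Periodic yield y = 0.0145. Discount each cash flow and weight by its period:
  t   CF        PV=CF/(1+0.0145)^t    t·PV
  1       100.00        98.5707        98.5707
  2       100.00        97.1619       194.3238
  3       100.00        95.7732       287.3195
  4     5,100.00     4,814.6195    19,258.4780
  Σ                  5,106.1253    19,838.6920
Price P = Σ PV = 5,106.1253.
Macaulay duration = Σ(t·PV) / P = 19,838.6920 / 5,106.1253 = 3.88527 half-year periods.
In years: 3.88527 / 2 = 1.94264 years.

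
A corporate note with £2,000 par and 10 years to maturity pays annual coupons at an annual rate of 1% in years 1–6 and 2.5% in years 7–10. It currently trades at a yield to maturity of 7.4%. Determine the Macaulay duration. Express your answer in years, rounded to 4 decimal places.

9.3192 years

Periodic yield y = 0.074. Discount each cash flow and weight by its year:
  t   CF        PV=CF/(1+0.074)^t    t·PV
  1        20.00        18.6220        18.6220
  2        20.00        17.3389        34.6778
  3        20.00        16.1442        48.4327
  4        20.00        15.0319        60.1275
  5        20.00        13.9962        69.9808
  6        20.00        13.0318        78.1908
  7        50.00        30.3347       212.3431
  8        50.00        28.2446       225.9570
  9        50.00        26.2985       236.6868
  10    2,050.00     1,003.9476    10,039.4760
  Σ                  1,182.9904    11,024.4943
Price P = Σ PV = 1,182.9904.
Macaulay duration = Σ(t·PV) / P = 11,024.4943 / 1,182.9904 = 9.31917 years.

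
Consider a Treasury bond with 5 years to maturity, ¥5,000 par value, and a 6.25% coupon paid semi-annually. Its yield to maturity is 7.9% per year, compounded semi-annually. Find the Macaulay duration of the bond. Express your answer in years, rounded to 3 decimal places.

Periodic yield y = 0.0395. Discount each cash flow and weight by its period:
  t   CF        PV=CF/(1+0.0395)^t    t·PV
  1       156.25       150.3127       150.3127
  2       156.25       144.6009       289.2018
  3       156.25       139.1062       417.3187
  4       156.25       133.8203       535.2813
  5       156.25       128.7353       643.6764
  6       156.25       123.8435       743.0607
  7       156.25       119.1375       833.9627
  8       156.25       114.6104       916.8833
  9       156.25       110.2553       992.2979
  10    5,156.25     3,500.1691    35,001.6912
  Σ                  4,664.5912    40,523.6866
Price P = Σ PV = 4,664.5912.
Macaulay duration = Σ(t·PV) / P = 40,523.6866 / 4,664.5912 = 8.68751 half-year periods.
In years: 8.68751 / 2 = 4.34376 years.

4.344 years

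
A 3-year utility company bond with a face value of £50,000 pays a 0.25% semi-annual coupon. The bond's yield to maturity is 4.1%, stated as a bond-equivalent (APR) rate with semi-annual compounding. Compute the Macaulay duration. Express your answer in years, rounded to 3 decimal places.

2.990 years

Periodic yield y = 0.0205. Discount each cash flow and weight by its period:
  t   CF        PV=CF/(1+0.0205)^t    t·PV
  1        62.50        61.2445        61.2445
  2        62.50        60.0142       120.0284
  3        62.50        58.8086       176.4259
  4        62.50        57.6273       230.5090
  5        62.50        56.4696       282.3482
  6    50,062.50    44,323.5441   265,941.2646
  Σ                 44,617.7083   266,811.8205
Price P = Σ PV = 44,617.7083.
Macaulay duration = Σ(t·PV) / P = 266,811.8205 / 44,617.7083 = 5.97995 half-year periods.
In years: 5.97995 / 2 = 2.98998 years.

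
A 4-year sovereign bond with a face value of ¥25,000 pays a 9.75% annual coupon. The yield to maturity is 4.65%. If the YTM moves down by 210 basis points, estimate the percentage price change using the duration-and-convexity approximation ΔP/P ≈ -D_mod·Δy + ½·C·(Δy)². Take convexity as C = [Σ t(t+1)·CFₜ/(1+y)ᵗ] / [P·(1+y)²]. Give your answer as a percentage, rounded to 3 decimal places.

+7.447%

With y = 0.0465:
  t   CF        PV=CF/(1+0.0465)^t    t·PV        t(t+1)·PV
  1     2,437.50     2,329.1925     2,329.1925       4,658.3851
  2     2,437.50     2,225.6976     4,451.3952      13,354.1856
  3     2,437.50     2,126.8013     6,380.4040      25,521.6161
  4    27,437.50    22,876.3961    91,505.5842     457,527.9212
  Σ                 29,558.0876   104,666.5760     501,062.1081
P = 29,558.0876; D_Mac = 3.54105 yrs; D_mod = 3.38370 yrs; C = 15.47878.
Duration effect: -3.38370 × (-0.021) = +0.071058
Convexity effect: 0.5 × 15.47878 × (-0.021)² = +0.0034131
ΔP/P ≈ +0.071058 + 0.0034131 = +0.074471 = +7.4471%.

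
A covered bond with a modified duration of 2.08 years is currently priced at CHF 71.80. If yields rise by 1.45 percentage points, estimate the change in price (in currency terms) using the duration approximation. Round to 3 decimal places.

Duration approximation: ΔP/P ≈ -D_mod · Δy = -2.08 × (+0.0145) = -0.030160.
ΔP ≈ 71.80 × (-0.030160) = -2.165488.

-CHF 2.165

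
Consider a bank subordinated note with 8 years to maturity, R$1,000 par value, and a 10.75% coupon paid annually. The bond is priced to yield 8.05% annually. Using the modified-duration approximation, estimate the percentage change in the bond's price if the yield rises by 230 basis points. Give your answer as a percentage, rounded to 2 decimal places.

Periodic yield y = 0.0805. Modified duration first:
  t   CF        PV=CF/(1+0.0805)^t    t·PV
  1       107.50        99.4910        99.4910
  2       107.50        92.0786       184.1573
  3       107.50        85.2186       255.6557
  4       107.50        78.8696       315.4782
  5       107.50        72.9936       364.9679
  6       107.50        67.5554       405.3322
  7       107.50        62.5223       437.6562
  8     1,107.50       596.1363     4,769.0904
  Σ                  1,154.8653     6,831.8288
P = 1,154.8653; D_Mac = 5.91569 yrs; D_mod = 5.91569/(1+0.0805) = 5.47496 yrs.
ΔP/P ≈ -D_mod · Δy = -5.47496 × (+0.023) = -0.125924 = -12.5924%.

-12.59%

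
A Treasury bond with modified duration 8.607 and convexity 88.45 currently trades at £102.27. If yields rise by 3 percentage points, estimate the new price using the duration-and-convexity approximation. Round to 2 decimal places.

£79.93

Duration effect: -D_mod·Δy = -8.607 × (+0.03) = -0.258210
Convexity effect: ½·C·(Δy)² = 0.5 × 88.45 × (0.03)² = +0.0398025
ΔP/P ≈ -0.258210 + 0.0398025 = -0.2184075
New price ≈ 102.27 × (1 - 0.2184075) = 79.933464975.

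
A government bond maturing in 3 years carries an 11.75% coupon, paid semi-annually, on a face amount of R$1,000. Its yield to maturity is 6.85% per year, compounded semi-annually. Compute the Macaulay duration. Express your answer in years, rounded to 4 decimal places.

Periodic yield y = 0.03425. Discount each cash flow and weight by its period:
  t   CF        PV=CF/(1+0.03425)^t    t·PV
  1        58.75        56.8044        56.8044
  2        58.75        54.9233       109.8466
  3        58.75        53.1045       159.3135
  4        58.75        51.3459       205.3836
  5        58.75        49.6455       248.2277
  6     1,058.75       865.0481     5,190.2885
  Σ                  1,130.8718     5,969.8643
Price P = Σ PV = 1,130.8718.
Macaulay duration = Σ(t·PV) / P = 5,969.8643 / 1,130.8718 = 5.27899 half-year periods.
In years: 5.27899 / 2 = 2.63950 years.

2.6395 years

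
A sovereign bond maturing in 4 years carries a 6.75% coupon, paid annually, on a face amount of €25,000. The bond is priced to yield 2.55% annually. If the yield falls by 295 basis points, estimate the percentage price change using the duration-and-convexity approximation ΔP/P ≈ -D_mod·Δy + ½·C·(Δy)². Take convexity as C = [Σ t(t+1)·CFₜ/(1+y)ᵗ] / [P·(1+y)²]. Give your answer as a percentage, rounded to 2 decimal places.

With y = 0.0255:
  t   CF        PV=CF/(1+0.0255)^t    t·PV        t(t+1)·PV
  1     1,687.50     1,645.5388     1,645.5388       3,291.0775
  2     1,687.50     1,604.6209     3,209.2419       9,627.7256
  3     1,687.50     1,564.7206     4,694.1617      18,776.6466
  4    26,687.50    24,130.4396    96,521.7583     482,608.7917
  Σ                 28,945.3198   106,070.7006     514,304.2415
P = 28,945.3198; D_Mac = 3.66452 yrs; D_mod = 3.57340 yrs; C = 16.89548.
Duration effect: -3.57340 × (-0.0295) = +0.105415
Convexity effect: 0.5 × 16.89548 × (-0.0295)² = +0.0073516
ΔP/P ≈ +0.105415 + 0.0073516 = +0.112767 = +11.2767%.

+11.28%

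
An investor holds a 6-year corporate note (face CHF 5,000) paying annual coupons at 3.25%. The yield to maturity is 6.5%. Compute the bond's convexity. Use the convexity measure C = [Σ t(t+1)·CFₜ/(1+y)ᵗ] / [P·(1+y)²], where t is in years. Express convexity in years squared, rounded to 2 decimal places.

With y = 0.065:
  t   CF        PV=CF/(1+0.065)^t    t·PV        t(t+1)·PV
  1       162.50       152.5822       152.5822         305.1643
  2       162.50       143.2696       286.5393         859.6178
  3       162.50       134.5255       403.5764       1,614.3057
  4       162.50       126.3150       505.2600       2,526.3000
  5       162.50       118.6056       593.0282       3,558.1691
  6     5,162.50     3,538.0374    21,228.2243     148,597.5703
  Σ                  4,213.3353    23,169.2104     157,461.1273
P = 4,213.3353.
Convexity = Σ t(t+1)·PV / [P·(1+y)²] = 157,461.1273 / (4,213.3353 × 1.134225) = 32.94945.

32.95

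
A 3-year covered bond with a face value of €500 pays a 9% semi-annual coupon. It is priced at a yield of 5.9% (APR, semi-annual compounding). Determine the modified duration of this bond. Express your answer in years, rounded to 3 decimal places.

Periodic yield y = 0.0295. First find Macaulay duration:
  t   CF        PV=CF/(1+0.0295)^t    t·PV
  1        22.50        21.8553        21.8553
  2        22.50        21.2290        42.4580
  3        22.50        20.6207        61.8621
  4        22.50        20.0298        80.1193
  5        22.50        19.4559        97.2794
  6       522.50       438.8622     2,633.1733
  Σ                    542.0529     2,936.7474
P = 542.0529; Macaulay duration = 2,936.7474 / 542.0529 = 5.41782 half-year periods = 2.70891 years.
Modified duration = D_Mac / (1 + y) = 2.70891 / 1.0295 = 2.63129 years.

2.631 years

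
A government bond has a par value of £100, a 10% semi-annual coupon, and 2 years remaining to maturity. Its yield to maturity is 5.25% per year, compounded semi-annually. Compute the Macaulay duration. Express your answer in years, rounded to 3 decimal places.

Periodic yield y = 0.02625. Discount each cash flow and weight by its period:
  t   CF        PV=CF/(1+0.02625)^t    t·PV
  1         5.00         4.8721         4.8721
  2         5.00         4.7475         9.4950
  3         5.00         4.6261        13.8782
  4       105.00        94.6622       378.6488
  Σ                    108.9079       406.8941
Price P = Σ PV = 108.9079.
Macaulay duration = Σ(t·PV) / P = 406.8941 / 108.9079 = 3.73613 half-year periods.
In years: 3.73613 / 2 = 1.86807 years.

1.868 years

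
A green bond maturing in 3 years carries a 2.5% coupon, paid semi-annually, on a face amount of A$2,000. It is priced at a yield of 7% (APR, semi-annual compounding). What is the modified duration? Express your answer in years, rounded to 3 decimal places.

Periodic yield y = 0.035. First find Macaulay duration:
  t   CF        PV=CF/(1+0.035)^t    t·PV
  1        25.00        24.1546        24.1546
  2        25.00        23.3378        46.6755
  3        25.00        22.5486        67.6457
  4        25.00        21.7861        87.1442
  5        25.00        21.0493       105.2466
  6     2,025.00     1,647.3388     9,884.0328
  Σ                  1,760.2151    10,214.8995
P = 1,760.2151; Macaulay duration = 10,214.8995 / 1,760.2151 = 5.80321 half-year periods = 2.90161 years.
Modified duration = D_Mac / (1 + y) = 2.90161 / 1.035 = 2.80348 years.

2.803 years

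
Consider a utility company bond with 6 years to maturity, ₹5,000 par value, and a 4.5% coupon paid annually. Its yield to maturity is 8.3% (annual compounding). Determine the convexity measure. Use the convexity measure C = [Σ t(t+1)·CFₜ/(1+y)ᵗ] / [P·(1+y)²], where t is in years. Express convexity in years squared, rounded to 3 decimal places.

With y = 0.083:
  t   CF        PV=CF/(1+0.083)^t    t·PV        t(t+1)·PV
  1       225.00       207.7562       207.7562         415.5125
  2       225.00       191.8340       383.6680       1,151.0041
  3       225.00       177.1320       531.3961       2,125.5846
  4       225.00       163.5568       654.2273       3,271.1367
  5       225.00       151.0220       755.1100       4,530.6602
  6     5,225.00     3,238.2886    19,429.7318     136,008.1225
  Σ                  4,129.5898    21,961.8895     147,502.0204
P = 4,129.5898.
Convexity = Σ t(t+1)·PV / [P·(1+y)²] = 147,502.0204 / (4,129.5898 × 1.172889) = 30.45328.

30.453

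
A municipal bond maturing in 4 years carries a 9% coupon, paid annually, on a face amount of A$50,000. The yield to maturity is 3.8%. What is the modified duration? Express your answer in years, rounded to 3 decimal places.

3.442 years

Periodic yield y = 0.038. First find Macaulay duration:
  t   CF        PV=CF/(1+0.038)^t    t·PV
  1     4,500.00     4,335.2601     4,335.2601
  2     4,500.00     4,176.5512     8,353.1023
  3     4,500.00     4,023.6524    12,070.9571
  4    54,500.00    46,946.9182   187,787.6727
  Σ                 59,482.3818   212,546.9923
P = 59,482.3818; Macaulay duration = 212,546.9923 / 59,482.3818 = 3.57328 years.
Modified duration = D_Mac / (1 + y) = 3.57328 / 1.038 = 3.44246 years.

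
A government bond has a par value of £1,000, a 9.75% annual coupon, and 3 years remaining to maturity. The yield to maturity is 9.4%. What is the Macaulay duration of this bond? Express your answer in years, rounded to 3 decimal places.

Periodic yield y = 0.094. Discount each cash flow and weight by its year:
  t   CF        PV=CF/(1+0.094)^t    t·PV
  1        97.50        89.1225        89.1225
  2        97.50        81.4648       162.9296
  3     1,097.50       838.2095     2,514.6284
  Σ                  1,008.7968     2,766.6805
Price P = Σ PV = 1,008.7968.
Macaulay duration = Σ(t·PV) / P = 2,766.6805 / 1,008.7968 = 2.74255 years.

2.743 years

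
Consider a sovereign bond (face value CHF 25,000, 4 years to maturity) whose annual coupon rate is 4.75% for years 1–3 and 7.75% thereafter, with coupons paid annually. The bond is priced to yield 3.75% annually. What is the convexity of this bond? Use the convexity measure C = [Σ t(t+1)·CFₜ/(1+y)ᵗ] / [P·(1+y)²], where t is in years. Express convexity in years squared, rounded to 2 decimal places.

With y = 0.0375:
  t   CF        PV=CF/(1+0.0375)^t    t·PV        t(t+1)·PV
  1     1,187.50     1,144.5783     1,144.5783       2,289.1566
  2     1,187.50     1,103.2080     2,206.4160       6,619.2481
  3     1,187.50     1,063.3330     3,189.9991      12,759.9963
  4    26,937.50    23,249.0315    92,996.1260     464,980.6301
  Σ                 26,560.1509    99,537.1194     486,649.0311
P = 26,560.1509.
Convexity = Σ t(t+1)·PV / [P·(1+y)²] = 486,649.0311 / (26,560.1509 × 1.076406) = 17.02194.

17.02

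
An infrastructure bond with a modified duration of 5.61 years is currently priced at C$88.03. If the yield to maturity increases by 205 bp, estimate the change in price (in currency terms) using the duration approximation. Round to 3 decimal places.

-C$10.124

Duration approximation: ΔP/P ≈ -D_mod · Δy = -5.61 × (+0.0205) = -0.115005.
ΔP ≈ 88.03 × (-0.115005) = -10.12389015.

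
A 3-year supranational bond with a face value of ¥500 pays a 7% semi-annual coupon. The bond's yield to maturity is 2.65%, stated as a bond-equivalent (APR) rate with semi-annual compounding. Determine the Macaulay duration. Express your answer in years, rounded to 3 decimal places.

2.774 years

Periodic yield y = 0.01325. Discount each cash flow and weight by its period:
  t   CF        PV=CF/(1+0.01325)^t    t·PV
  1        17.50        17.2712        17.2712
  2        17.50        17.0453        34.0906
  3        17.50        16.8224        50.4672
  4        17.50        16.6024        66.4097
  5        17.50        16.3853        81.9266
  6       517.50       478.2012     2,869.2073
  Σ                    562.3278     3,119.3726
Price P = Σ PV = 562.3278.
Macaulay duration = Σ(t·PV) / P = 3,119.3726 / 562.3278 = 5.54725 half-year periods.
In years: 5.54725 / 2 = 2.77362 years.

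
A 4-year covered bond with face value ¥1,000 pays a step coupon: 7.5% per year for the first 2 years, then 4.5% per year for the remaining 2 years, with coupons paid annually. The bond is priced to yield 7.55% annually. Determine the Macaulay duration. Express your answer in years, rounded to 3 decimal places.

3.606 years

Periodic yield y = 0.0755. Discount each cash flow and weight by its year:
  t   CF        PV=CF/(1+0.0755)^t    t·PV
  1        75.00        69.7350        69.7350
  2        75.00        64.8396       129.6792
  3        45.00        36.1727       108.5182
  4     1,045.00       781.0424     3,124.1697
  Σ                    951.7898     3,432.1022
Price P = Σ PV = 951.7898.
Macaulay duration = Σ(t·PV) / P = 3,432.1022 / 951.7898 = 3.60595 years.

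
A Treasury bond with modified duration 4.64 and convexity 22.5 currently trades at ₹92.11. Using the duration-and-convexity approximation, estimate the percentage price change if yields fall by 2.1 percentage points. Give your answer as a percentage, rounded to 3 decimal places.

+10.240%

Duration effect: -D_mod·Δy = -4.64 × (-0.021) = +0.097440
Convexity effect: ½·C·(Δy)² = 0.5 × 22.5 × (-0.021)² = +0.00496125
ΔP/P ≈ +0.097440 + 0.00496125 = +0.10240125
= +10.240125%.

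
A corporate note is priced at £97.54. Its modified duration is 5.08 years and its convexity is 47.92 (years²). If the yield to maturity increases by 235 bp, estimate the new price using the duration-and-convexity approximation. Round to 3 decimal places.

Duration effect: -D_mod·Δy = -5.08 × (+0.0235) = -0.119380
Convexity effect: ½·C·(Δy)² = 0.5 × 47.92 × (0.0235)² = +0.01323191
ΔP/P ≈ -0.119380 + 0.01323191 = -0.10614809
New price ≈ 97.54 × (1 - 0.10614809) = 87.1863153014.

£87.186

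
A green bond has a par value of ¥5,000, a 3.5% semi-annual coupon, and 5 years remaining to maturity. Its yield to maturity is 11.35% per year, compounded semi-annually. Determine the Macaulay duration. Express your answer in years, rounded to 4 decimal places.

4.5415 years

Periodic yield y = 0.05675. Discount each cash flow and weight by its period:
  t   CF        PV=CF/(1+0.05675)^t    t·PV
  1        87.50        82.8010        82.8010
  2        87.50        78.3544       156.7089
  3        87.50        74.1466       222.4398
  4        87.50        70.1648       280.6590
  5        87.50        66.3967       331.9837
  6        87.50        62.8311       376.9865
  7        87.50        59.4569       416.1983
  8        87.50        56.2639       450.1114
  9        87.50        53.2424       479.1817
  10    5,087.50     2,929.4214    29,294.2145
  Σ                  3,533.0793    32,091.2848
Price P = Σ PV = 3,533.0793.
Macaulay duration = Σ(t·PV) / P = 32,091.2848 / 3,533.0793 = 9.08309 half-year periods.
In years: 9.08309 / 2 = 4.54155 years.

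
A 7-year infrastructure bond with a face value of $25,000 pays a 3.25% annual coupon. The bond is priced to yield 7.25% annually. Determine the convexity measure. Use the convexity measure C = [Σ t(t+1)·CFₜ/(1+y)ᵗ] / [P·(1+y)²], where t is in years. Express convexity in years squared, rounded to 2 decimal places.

With y = 0.0725:
  t   CF        PV=CF/(1+0.0725)^t    t·PV        t(t+1)·PV
  1       812.50       757.5758       757.5758       1,515.1515
  2       812.50       706.3643     1,412.7287       4,238.1861
  3       812.50       658.6148     1,975.8443       7,903.3773
  4       812.50       614.0930     2,456.3721      12,281.8605
  5       812.50       572.5809     2,862.9046      17,177.4273
  6       812.50       533.8750     3,203.2499      22,422.7490
  7    25,812.50    15,814.2632   110,699.8425     885,598.7401
  Σ                 19,657.3670   123,368.5178     951,137.4918
P = 19,657.3670.
Convexity = Σ t(t+1)·PV / [P·(1+y)²] = 951,137.4918 / (19,657.3670 × 1.150256) = 42.06524.

42.07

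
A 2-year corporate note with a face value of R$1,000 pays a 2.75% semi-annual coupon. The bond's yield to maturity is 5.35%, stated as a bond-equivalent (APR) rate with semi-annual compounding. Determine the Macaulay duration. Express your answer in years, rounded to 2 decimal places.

1.96 years

Periodic yield y = 0.02675. Discount each cash flow and weight by its period:
  t   CF        PV=CF/(1+0.02675)^t    t·PV
  1        13.75        13.3918        13.3918
  2        13.75        13.0429        26.0857
  3        13.75        12.7031        38.1092
  4     1,013.75       912.1621     3,648.6484
  Σ                    951.2998     3,726.2351
Price P = Σ PV = 951.2998.
Macaulay duration = Σ(t·PV) / P = 3,726.2351 / 951.2998 = 3.91699 half-year periods.
In years: 3.91699 / 2 = 1.95850 years.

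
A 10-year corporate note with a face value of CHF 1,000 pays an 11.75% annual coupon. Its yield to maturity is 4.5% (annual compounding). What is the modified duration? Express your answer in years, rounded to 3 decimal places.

Periodic yield y = 0.045. First find Macaulay duration:
  t   CF        PV=CF/(1+0.045)^t    t·PV
  1       117.50       112.4402       112.4402
  2       117.50       107.5983       215.1965
  3       117.50       102.9649       308.8946
  4       117.50        98.5310       394.1238
  5       117.50        94.2880       471.4400
  6       117.50        90.2277       541.3665
  7       117.50        86.3423       604.3964
  8       117.50        82.6243       660.9940
  9       117.50        79.0663       711.5964
  10    1,117.50       719.5892     7,195.8918
  Σ                  1,573.6721    11,216.3403
P = 1,573.6721; Macaulay duration = 11,216.3403 / 1,573.6721 = 7.12750 years.
Modified duration = D_Mac / (1 + y) = 7.12750 / 1.045 = 6.82057 years.

6.821 years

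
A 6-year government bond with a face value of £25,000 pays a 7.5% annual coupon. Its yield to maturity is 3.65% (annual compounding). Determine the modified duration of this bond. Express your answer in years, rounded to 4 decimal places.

Periodic yield y = 0.0365. First find Macaulay duration:
  t   CF        PV=CF/(1+0.0365)^t    t·PV
  1     1,875.00     1,808.9725     1,808.9725
  2     1,875.00     1,745.2701     3,490.5403
  3     1,875.00     1,683.8110     5,051.4331
  4     1,875.00     1,624.5162     6,498.0648
  5     1,875.00     1,567.3094     7,836.5470
  6    26,875.00    21,673.6789   130,042.0732
  Σ                 30,103.5582   154,727.6310
P = 30,103.5582; Macaulay duration = 154,727.6310 / 30,103.5582 = 5.13985 years.
Modified duration = D_Mac / (1 + y) = 5.13985 / 1.0365 = 4.95885 years.

4.9588 years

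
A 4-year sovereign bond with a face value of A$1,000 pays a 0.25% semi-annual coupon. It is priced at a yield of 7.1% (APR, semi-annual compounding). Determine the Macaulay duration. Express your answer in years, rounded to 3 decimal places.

Periodic yield y = 0.0355. Discount each cash flow and weight by its period:
  t   CF        PV=CF/(1+0.0355)^t    t·PV
  1         1.25         1.2071         1.2071
  2         1.25         1.1658         2.3315
  3         1.25         1.1258         3.3774
  4         1.25         1.0872         4.3488
  5         1.25         1.0499         5.2496
  6         1.25         1.0139         6.0836
  7         1.25         0.9792         6.8542
  8     1,001.25       757.4286     6,059.4288
  Σ                    765.0575     6,088.8812
Price P = Σ PV = 765.0575.
Macaulay duration = Σ(t·PV) / P = 6,088.8812 / 765.0575 = 7.95872 half-year periods.
In years: 7.95872 / 2 = 3.97936 years.

3.979 years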